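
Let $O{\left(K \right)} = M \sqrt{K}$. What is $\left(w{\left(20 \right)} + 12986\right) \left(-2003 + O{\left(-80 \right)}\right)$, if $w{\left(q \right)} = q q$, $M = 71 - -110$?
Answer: $-26812158 + 9691464 i \sqrt{5} \approx -2.6812 \cdot 10^{7} + 2.1671 \cdot 10^{7} i$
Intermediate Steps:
$M = 181$ ($M = 71 + 110 = 181$)
$w{\left(q \right)} = q^{2}$
$O{\left(K \right)} = 181 \sqrt{K}$
$\left(w{\left(20 \right)} + 12986\right) \left(-2003 + O{\left(-80 \right)}\right) = \left(20^{2} + 12986\right) \left(-2003 + 181 \sqrt{-80}\right) = \left(400 + 12986\right) \left(-2003 + 181 \cdot 4 i \sqrt{5}\right) = 13386 \left(-2003 + 724 i \sqrt{5}\right) = -26812158 + 9691464 i \sqrt{5}$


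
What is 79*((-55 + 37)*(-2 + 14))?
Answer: -17064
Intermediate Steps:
79*((-55 + 37)*(-2 + 14)) = 79*(-18*12) = 79*(-216) = -17064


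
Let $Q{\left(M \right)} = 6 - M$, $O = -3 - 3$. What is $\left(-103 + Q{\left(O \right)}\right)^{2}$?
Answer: $8281$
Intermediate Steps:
$O = -6$ ($O = -3 - 3 = -6$)
$\left(-103 + Q{\left(O \right)}\right)^{2} = \left(-103 + \left(6 - -6\right)\right)^{2} = \left(-103 + \left(6 + 6\right)\right)^{2} = \left(-103 + 12\right)^{2} = \left(-91\right)^{2} = 8281$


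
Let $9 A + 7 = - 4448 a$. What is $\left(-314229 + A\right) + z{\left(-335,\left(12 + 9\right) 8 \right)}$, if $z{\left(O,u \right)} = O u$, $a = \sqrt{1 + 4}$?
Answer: $- \frac{3334588}{9} - \frac{4448 \sqrt{5}}{9} \approx -3.7162 \cdot 10^{5}$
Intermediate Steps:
$a = \sqrt{5} \approx 2.2361$
$A = - \frac{7}{9} - \frac{4448 \sqrt{5}}{9}$ ($A = - \frac{7}{9} + \frac{\left(-4448\right) \sqrt{5}}{9} = - \frac{7}{9} - \frac{4448 \sqrt{5}}{9} \approx -1105.9$)
$\left(-314229 + A\right) + z{\left(-335,\left(12 + 9\right) 8 \right)} = \left(-314229 - \left(\frac{7}{9} + \frac{4448 \sqrt{5}}{9}\right)\right) - 335 \left(12 + 9\right) 8 = \left(- \frac{2828068}{9} - \frac{4448 \sqrt{5}}{9}\right) - 335 \cdot 21 \cdot 8 = \left(- \frac{2828068}{9} - \frac{4448 \sqrt{5}}{9}\right) - 56280 = - \frac{3334588}{9} - \frac{4448 \sqrt{5}}{9}$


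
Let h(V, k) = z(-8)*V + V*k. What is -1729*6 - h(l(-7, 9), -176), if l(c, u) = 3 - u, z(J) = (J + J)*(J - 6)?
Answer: -10086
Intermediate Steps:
z(J) = 2*J*(-6 + J) (z(J) = (2*J)*(-6 + J) = 2*J*(-6 + J))
h(V, k) = 224*V + V*k (h(V, k) = (2*(-8)*(-6 - 8))*V + V*k = (2*(-8)*(-14))*V + V*k = 224*V + V*k)
-1729*6 - h(l(-7, 9), -176) = -1729*6 - (3 - 1*9)*(224 - 176) = -10374 - (3 - 9)*48 = -10374 - (-6)*48 = -10374 - 1*(-288) = -10374 + 288 = -10086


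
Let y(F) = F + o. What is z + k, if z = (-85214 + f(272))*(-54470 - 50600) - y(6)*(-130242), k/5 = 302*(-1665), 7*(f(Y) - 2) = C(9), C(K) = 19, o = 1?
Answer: 8951337194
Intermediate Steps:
f(Y) = 33/7 (f(Y) = 2 + (1/7)*19 = 2 + 19/7 = 33/7)
y(F) = 1 + F (y(F) = F + 1 = 1 + F)
k = -2514150 (k = 5*(302*(-1665)) = 5*(-502830) = -2514150)
z = 8953851344 (z = (-85214 + 33/7)*(-54470 - 50600) - (1 + 6)*(-130242) = -596465/7*(-105070) - 7*(-130242) = 8952939650 - 1*(-911694) = 8952939650 + 911694 = 8953851344)
z + k = 8953851344 - 2514150 = 8951337194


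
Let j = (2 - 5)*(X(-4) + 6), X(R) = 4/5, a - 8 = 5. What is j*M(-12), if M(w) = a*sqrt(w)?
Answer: -2652*I*sqrt(3)/5 ≈ -918.68*I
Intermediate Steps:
a = 13 (a = 8 + 5 = 13)
X(R) = 4/5 (X(R) = 4*(1/5) = 4/5)
j = -102/5 (j = (2 - 5)*(4/5 + 6) = -3*34/5 = -102/5 ≈ -20.400)
M(w) = 13*sqrt(w)
j*M(-12) = -1326*sqrt(-12)/5 = -1326*2*I*sqrt(3)/5 = -2652*I*sqrt(3)/5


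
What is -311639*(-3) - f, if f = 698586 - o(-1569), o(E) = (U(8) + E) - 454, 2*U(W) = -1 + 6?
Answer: 468621/2 ≈ 2.3431e+5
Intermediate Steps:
U(W) = 5/2 (U(W) = (-1 + 6)/2 = (½)*5 = 5/2)
o(E) = -903/2 + E (o(E) = (5/2 + E) - 454 = -903/2 + E)
f = 1401213/2 (f = 698586 - (-903/2 - 1569) = 698586 - 1*(-4041/2) = 698586 + 4041/2 = 1401213/2 ≈ 7.0061e+5)
-311639*(-3) - f = -311639*(-3) - 1*1401213/2 = 934917 - 1401213/2 = 468621/2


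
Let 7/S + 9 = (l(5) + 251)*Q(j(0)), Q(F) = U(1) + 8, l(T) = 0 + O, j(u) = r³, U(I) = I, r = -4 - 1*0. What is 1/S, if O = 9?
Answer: 333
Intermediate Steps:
r = -4 (r = -4 + 0 = -4)
j(u) = -64 (j(u) = (-4)³ = -64)
l(T) = 9 (l(T) = 0 + 9 = 9)
Q(F) = 9 (Q(F) = 1 + 8 = 9)
S = 1/333 (S = 7/(-9 + (9 + 251)*9) = 7/(-9 + 260*9) = 7/(-9 + 2340) = 7/2331 = 7*(1/2331) = 1/333 ≈ 0.0030030)
1/S = 1/(1/333) = 333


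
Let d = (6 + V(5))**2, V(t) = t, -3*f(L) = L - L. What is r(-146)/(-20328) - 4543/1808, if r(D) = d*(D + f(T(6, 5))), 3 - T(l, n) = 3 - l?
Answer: -62407/37968 ≈ -1.6437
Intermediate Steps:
T(l, n) = l (T(l, n) = 3 - (3 - l) = 3 + (-3 + l) = l)
f(L) = 0 (f(L) = -(L - L)/3 = -1/3*0 = 0)
d = 121 (d = (6 + 5)**2 = 11**2 = 121)
r(D) = 121*D (r(D) = 121*(D + 0) = 121*D)
r(-146)/(-20328) - 4543/1808 = (121*(-146))/(-20328) - 4543/1808 = -17666*(-1/20328) - 4543*1/1808 = 73/84 - 4543/1808 = -62407/37968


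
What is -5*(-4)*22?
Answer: 440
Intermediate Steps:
-5*(-4)*22 = -1*(-20)*22 = 20*22 = 440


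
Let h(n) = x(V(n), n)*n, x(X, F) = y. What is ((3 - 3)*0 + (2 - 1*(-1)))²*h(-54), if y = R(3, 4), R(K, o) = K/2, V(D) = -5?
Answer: -729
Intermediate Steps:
R(K, o) = K/2 (R(K, o) = K*(½) = K/2)
y = 3/2 (y = (½)*3 = 3/2 ≈ 1.5000)
x(X, F) = 3/2
h(n) = 3*n/2
((3 - 3)*0 + (2 - 1*(-1)))²*h(-54) = ((3 - 3)*0 + (2 - 1*(-1)))²*((3/2)*(-54)) = (0*0 + (2 + 1))²*(-81) = (0 + 3)²*(-81) = 3²*(-81) = 9*(-81) = -729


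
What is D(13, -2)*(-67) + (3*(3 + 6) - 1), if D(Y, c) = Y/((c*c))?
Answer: -767/4 ≈ -191.75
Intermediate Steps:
D(Y, c) = Y/c² (D(Y, c) = Y/(c²) = Y/c²)
D(13, -2)*(-67) + (3*(3 + 6) - 1) = (13/(-2)²)*(-67) + (3*(3 + 6) - 1) = (13*(¼))*(-67) + (3*9 - 1) = (13/4)*(-67) + (27 - 1) = -871/4 + 26 = -767/4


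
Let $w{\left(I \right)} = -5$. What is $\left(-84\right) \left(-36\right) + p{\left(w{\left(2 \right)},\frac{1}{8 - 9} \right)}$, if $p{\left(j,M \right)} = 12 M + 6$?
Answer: $3018$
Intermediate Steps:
$p{\left(j,M \right)} = 6 + 12 M$
$\left(-84\right) \left(-36\right) + p{\left(w{\left(2 \right)},\frac{1}{8 - 9} \right)} = \left(-84\right) \left(-36\right) + \left(6 + \frac{12}{8 - 9}\right) = 3024 + \left(6 + \frac{12}{8 - 9}\right) = 3024 + \left(6 + \frac{12}{-1}\right) = 3024 + \left(6 + 12 \left(-1\right)\right) = 3024 + \left(6 - 12\right) = 3024 - 6 = 3018$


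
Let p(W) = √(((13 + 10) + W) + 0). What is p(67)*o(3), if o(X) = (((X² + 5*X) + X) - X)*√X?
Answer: 72*√30 ≈ 394.36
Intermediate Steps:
p(W) = √(23 + W) (p(W) = √((23 + W) + 0) = √(23 + W))
o(X) = √X*(X² + 5*X) (o(X) = ((X² + 6*X) - X)*√X = (X² + 5*X)*√X = √X*(X² + 5*X))
p(67)*o(3) = √(23 + 67)*(3^(3/2)*(5 + 3)) = √90*((3*√3)*8) = (3*√10)*(24*√3) = 72*√30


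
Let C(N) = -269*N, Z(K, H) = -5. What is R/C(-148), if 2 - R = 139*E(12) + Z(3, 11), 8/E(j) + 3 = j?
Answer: -1049/358308 ≈ -0.0029276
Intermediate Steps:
E(j) = 8/(-3 + j)
R = -1049/9 (R = 2 - (139*(8/(-3 + 12)) - 5) = 2 - (139*(8/9) - 5) = 2 - (1112/9 - 5) = 2 - 1*1067/9 = 2 - 1067/9 = -1049/9 ≈ -116.56)
R/C(-148) = -1049/(9*((-269*(-148)))) = -1049/9/39812 = -1049/9*1/39812 = -1049/358308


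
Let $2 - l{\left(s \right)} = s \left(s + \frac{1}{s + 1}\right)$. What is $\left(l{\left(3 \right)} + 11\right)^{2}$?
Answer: $\frac{169}{16} \approx 10.563$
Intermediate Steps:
$l{\left(s \right)} = 2 - s \left(s + \frac{1}{1 + s}\right)$ ($l{\left(s \right)} = 2 - s \left(s + \frac{1}{s + 1}\right) = 2 - s \left(s + \frac{1}{1 + s}\right)$)
$\left(l{\left(3 \right)} + 11\right)^{2} = \left(\frac{2 + 3 - 3^{2} - 3^{3}}{1 + 3} + 11\right)^{2} = \left(\frac{2 + 3 - 9 - 27}{4} + 11\right)^{2} = \left(\frac{1}{4} \left(-31\right) + 11\right)^{2} = \left(- \frac{31}{4} + 11\right)^{2} = \left(\frac{13}{4}\right)^{2} = \frac{169}{16}$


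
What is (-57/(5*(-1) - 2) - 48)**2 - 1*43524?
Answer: -2054835/49 ≈ -41935.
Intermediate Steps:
(-57/(5*(-1) - 2) - 48)**2 - 1*43524 = (-57/(-5 - 2) - 48)**2 - 43524 = (-57/(-7) - 48)**2 - 43524 = (-57*(-1/7) - 48)**2 - 43524 = (57/7 - 48)**2 - 43524 = (-279/7)**2 - 43524 = 77841/49 - 43524 = -2054835/49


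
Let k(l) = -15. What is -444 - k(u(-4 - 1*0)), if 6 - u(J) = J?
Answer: -429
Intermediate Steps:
u(J) = 6 - J
-444 - k(u(-4 - 1*0)) = -444 - 1*(-15) = -444 + 15 = -429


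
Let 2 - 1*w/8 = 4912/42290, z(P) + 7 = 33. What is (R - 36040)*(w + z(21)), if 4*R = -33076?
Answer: -38479796578/21145 ≈ -1.8198e+6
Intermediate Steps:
R = -8269 (R = (1/4)*(-33076) = -8269)
z(P) = 26 (z(P) = -7 + 33 = 26)
w = 318672/21145 (w = 16 - 39296/42290 = 16 - 8*2456/21145 = 16 - 19648/21145 = 318672/21145 ≈ 15.071)
(R - 36040)*(w + z(21)) = (-8269 - 36040)*(318672/21145 + 26) = -44309*868442/21145 = -38479796578/21145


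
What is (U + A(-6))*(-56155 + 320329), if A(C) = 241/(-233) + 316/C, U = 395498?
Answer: 24340601822770/233 ≈ 1.0447e+11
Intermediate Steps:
A(C) = -241/233 + 316/C (A(C) = 241*(-1/233) + 316/C = -241/233 + 316/C)
(U + A(-6))*(-56155 + 320329) = (395498 + (-241/233 + 316/(-6)))*(-56155 + 320329) = (395498 + (-241/233 + 316*(-⅙)))*264174 = (395498 + (-241/233 - 158/3))*264174 = (395498 - 37537/699)*264174 = (276415565/699)*264174 = 24340601822770/233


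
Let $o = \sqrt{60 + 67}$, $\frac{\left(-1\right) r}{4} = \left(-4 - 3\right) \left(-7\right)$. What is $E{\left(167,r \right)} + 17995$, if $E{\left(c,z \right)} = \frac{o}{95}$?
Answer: $17995 + \frac{\sqrt{127}}{95} \approx 17995.0$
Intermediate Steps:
$r = -196$ ($r = - 4 \left(-4 - 3\right) \left(-7\right) = - 4 \left(\left(-7\right) \left(-7\right)\right) = \left(-4\right) 49 = -196$)
$o = \sqrt{127} \approx 11.269$
$E{\left(c,z \right)} = \frac{\sqrt{127}}{95}$
$E{\left(167,r \right)} + 17995 = \frac{\sqrt{127}}{95} + 17995 = 17995 + \frac{\sqrt{127}}{95}$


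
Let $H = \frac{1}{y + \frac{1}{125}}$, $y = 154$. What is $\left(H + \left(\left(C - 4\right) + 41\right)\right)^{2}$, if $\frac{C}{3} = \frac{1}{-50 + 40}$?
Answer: $\frac{49933542578689}{37060100100} \approx 1347.4$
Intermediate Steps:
$C = - \frac{3}{10}$ ($C = \frac{3}{-50 + 40} = \frac{3}{-10} = 3 \left(- \frac{1}{10}\right) = - \frac{3}{10} \approx -0.3$)
$H = \frac{125}{19251}$ ($H = \frac{1}{154 + \frac{1}{125}} = \frac{1}{\frac{19251}{125}} = \frac{125}{19251} \approx 0.0064932$)
$\left(H + \left(\left(C - 4\right) + 41\right)\right)^{2} = \left(\frac{125}{19251} + \left(\left(- \frac{3}{10} - 4\right) + 41\right)\right)^{2} = \left(\frac{125}{19251} + \left(- \frac{43}{10} + 41\right)\right)^{2} = \left(\frac{125}{19251} + \frac{367}{10}\right)^{2} = \left(\frac{7066367}{192510}\right)^{2} = \frac{49933542578689}{37060100100}$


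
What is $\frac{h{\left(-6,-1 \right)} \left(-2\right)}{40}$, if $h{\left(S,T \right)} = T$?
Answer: $\frac{1}{20} \approx 0.05$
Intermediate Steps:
$\frac{h{\left(-6,-1 \right)} \left(-2\right)}{40} = \frac{\left(-1\right) \left(-2\right)}{40} = 2 \cdot \frac{1}{40} = \frac{1}{20}$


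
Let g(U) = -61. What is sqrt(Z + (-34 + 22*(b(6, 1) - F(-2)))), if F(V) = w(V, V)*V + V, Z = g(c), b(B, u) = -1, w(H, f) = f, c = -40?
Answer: I*sqrt(161) ≈ 12.689*I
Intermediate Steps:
Z = -61
F(V) = V + V**2 (F(V) = V*V + V = V**2 + V = V + V**2)
sqrt(Z + (-34 + 22*(b(6, 1) - F(-2)))) = sqrt(-61 + (-34 + 22*(-1 - (-2)*(1 - 2)))) = sqrt(-61 + (-34 + 22*(-1 - (-2)*(-1)))) = sqrt(-61 + (-34 + 22*(-1 - 1*2))) = sqrt(-61 + (-34 + 22*(-1 - 2))) = sqrt(-61 + (-34 + 22*(-3))) = sqrt(-61 + (-34 - 66)) = sqrt(-61 - 100) = sqrt(-161) = I*sqrt(161)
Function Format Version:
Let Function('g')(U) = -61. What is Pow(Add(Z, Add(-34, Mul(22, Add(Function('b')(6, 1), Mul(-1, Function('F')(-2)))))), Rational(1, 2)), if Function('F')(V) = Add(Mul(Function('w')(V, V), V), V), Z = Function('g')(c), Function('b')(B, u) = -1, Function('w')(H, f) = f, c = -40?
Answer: Mul(I, Pow(161, Rational(1, 2))) ≈ Mul(12.689, I)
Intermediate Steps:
Z = -61
Function('F')(V) = Add(V, Pow(V, 2)) (Function('F')(V) = Add(Mul(V, V), V) = Add(Pow(V, 2), V) = Add(V, Pow(V, 2)))
Pow(Add(Z, Add(-34, Mul(22, Add(Function('b')(6, 1), Mul(-1, Function('F')(-2)))))), Rational(1, 2)) = Pow(Add(-61, Add(-34, Mul(22, Add(-1, Mul(-1, Mul(-2, Add(1, -2))))))), Rational(1, 2)) = Pow(Add(-61, Add(-34, Mul(22, Add(-1, Mul(-1, Mul(-2, -1)))))), Rational(1, 2)) = Pow(Add(-61, Add(-34, Mul(22, Add(-1, Mul(-1, 2))))), Rational(1, 2)) = Pow(Add(-61, Add(-34, Mul(22, Add(-1, -2)))), Rational(1, 2)) = Pow(Add(-61, Add(-34, Mul(22, -3))), Rational(1, 2)) = Pow(Add(-61, Add(-34, -66)), Rational(1, 2)) = Pow(Add(-61, -100), Rational(1, 2)) = Pow(-161, Rational(1, 2)) = Mul(I, Pow(161, Rational(1, 2)))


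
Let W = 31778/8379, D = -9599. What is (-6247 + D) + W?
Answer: -132741856/8379 ≈ -15842.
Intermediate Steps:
W = 31778/8379 (W = 31778*(1/8379) = 31778/8379 ≈ 3.7926)
(-6247 + D) + W = (-6247 - 9599) + 31778/8379 = -15846 + 31778/8379 = -132741856/8379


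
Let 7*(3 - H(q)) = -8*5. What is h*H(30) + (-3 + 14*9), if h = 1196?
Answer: 73817/7 ≈ 10545.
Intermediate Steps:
H(q) = 61/7 (H(q) = 3 - (-8)*5/7 = 3 - 1/7*(-40) = 3 + 40/7 = 61/7)
h*H(30) + (-3 + 14*9) = 1196*(61/7) + (-3 + 14*9) = 72956/7 + (-3 + 126) = 72956/7 + 123 = 73817/7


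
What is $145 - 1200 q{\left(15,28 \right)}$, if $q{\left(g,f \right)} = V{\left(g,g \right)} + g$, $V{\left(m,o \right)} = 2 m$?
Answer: $-53855$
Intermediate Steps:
$q{\left(g,f \right)} = 3 g$ ($q{\left(g,f \right)} = 2 g + g = 3 g$)
$145 - 1200 q{\left(15,28 \right)} = 145 - 1200 \cdot 3 \cdot 15 = 145 - 54000 = -53855$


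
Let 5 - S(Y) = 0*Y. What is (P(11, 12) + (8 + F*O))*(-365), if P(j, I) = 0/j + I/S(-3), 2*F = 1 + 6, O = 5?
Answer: -20367/2 ≈ -10184.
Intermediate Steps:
S(Y) = 5 (S(Y) = 5 - 0*Y = 5 - 1*0 = 5 + 0 = 5)
F = 7/2 (F = (1 + 6)/2 = (½)*7 = 7/2 ≈ 3.5000)
P(j, I) = I/5 (P(j, I) = 0/j + I/5 = 0 + I*(⅕) = 0 + I/5 = I/5)
(P(11, 12) + (8 + F*O))*(-365) = ((⅕)*12 + (8 + (7/2)*5))*(-365) = (12/5 + (8 + 35/2))*(-365) = (12/5 + 51/2)*(-365) = (279/10)*(-365) = -20367/2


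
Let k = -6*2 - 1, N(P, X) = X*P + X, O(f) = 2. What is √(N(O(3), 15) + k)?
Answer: 4*√2 ≈ 5.6569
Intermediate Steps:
N(P, X) = X + P*X (N(P, X) = P*X + X = X + P*X)
k = -13 (k = -12 - 1 = -13)
√(N(O(3), 15) + k) = √(15*(1 + 2) - 13) = √(15*3 - 13) = √(45 - 13) = √32 = 4*√2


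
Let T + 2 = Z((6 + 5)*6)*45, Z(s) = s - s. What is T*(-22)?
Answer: 44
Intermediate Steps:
Z(s) = 0
T = -2 (T = -2 + 0*45 = -2 + 0 = -2)
T*(-22) = -2*(-22) = 44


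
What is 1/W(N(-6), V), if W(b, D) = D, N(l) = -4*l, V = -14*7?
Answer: -1/98 ≈ -0.010204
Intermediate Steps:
V = -98
1/W(N(-6), V) = 1/(-98) = -1/98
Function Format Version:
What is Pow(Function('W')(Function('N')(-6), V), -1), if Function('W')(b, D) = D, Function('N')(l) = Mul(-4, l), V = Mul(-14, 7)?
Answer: Rational(-1, 98) ≈ -0.010204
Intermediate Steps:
V = -98
Pow(Function('W')(Function('N')(-6), V), -1) = Pow(-98, -1) = Rational(-1, 98)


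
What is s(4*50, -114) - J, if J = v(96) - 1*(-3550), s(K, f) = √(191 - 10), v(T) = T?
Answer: -3646 + √181 ≈ -3632.5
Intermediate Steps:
s(K, f) = √181
J = 3646 (J = 96 - 1*(-3550) = 96 + 3550 = 3646)
s(4*50, -114) - J = √181 - 1*3646 = √181 - 3646 = -3646 + √181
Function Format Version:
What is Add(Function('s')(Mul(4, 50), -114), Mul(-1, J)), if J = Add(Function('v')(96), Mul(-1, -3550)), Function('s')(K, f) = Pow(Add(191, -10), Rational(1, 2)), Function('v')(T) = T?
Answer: Add(-3646, Pow(181, Rational(1, 2))) ≈ -3632.5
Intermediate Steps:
Function('s')(K, f) = Pow(181, Rational(1, 2))
J = 3646 (J = Add(96, Mul(-1, -3550)) = Add(96, 3550) = 3646)
Add(Function('s')(Mul(4, 50), -114), Mul(-1, J)) = Add(Pow(181, Rational(1, 2)), Mul(-1, 3646)) = Add(Pow(181, Rational(1, 2)), -3646) = Add(-3646, Pow(181, Rational(1, 2)))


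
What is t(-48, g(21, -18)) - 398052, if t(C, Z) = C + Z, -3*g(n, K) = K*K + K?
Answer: -398202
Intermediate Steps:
g(n, K) = -K/3 - K²/3 (g(n, K) = -(K*K + K)/3 = -(K² + K)/3 = -(K + K²)/3 = -K/3 - K²/3)
t(-48, g(21, -18)) - 398052 = (-48 - ⅓*(-18)*(1 - 18)) - 398052 = (-48 - ⅓*(-18)*(-17)) - 398052 = (-48 - 102) - 398052 = -150 - 398052 = -398202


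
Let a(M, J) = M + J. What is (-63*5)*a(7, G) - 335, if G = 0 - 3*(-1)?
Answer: -3485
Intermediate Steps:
G = 3 (G = 0 + 3 = 3)
a(M, J) = J + M
(-63*5)*a(7, G) - 335 = (-63*5)*(3 + 7) - 335 = -315*10 - 335 = -3150 - 335 = -3485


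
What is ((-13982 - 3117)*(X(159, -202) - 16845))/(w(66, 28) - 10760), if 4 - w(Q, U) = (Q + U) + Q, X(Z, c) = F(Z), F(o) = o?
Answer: -142656957/5458 ≈ -26137.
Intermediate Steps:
X(Z, c) = Z
w(Q, U) = 4 - U - 2*Q (w(Q, U) = 4 - ((Q + U) + Q) = 4 - (U + 2*Q) = 4 + (-U - 2*Q) = 4 - U - 2*Q)
((-13982 - 3117)*(X(159, -202) - 16845))/(w(66, 28) - 10760) = ((-13982 - 3117)*(159 - 16845))/((4 - 1*28 - 2*66) - 10760) = (-17099*(-16686))/((4 - 28 - 132) - 10760) = 285313914/(-156 - 10760) = 285313914/(-10916) = 285313914*(-1/10916) = -142656957/5458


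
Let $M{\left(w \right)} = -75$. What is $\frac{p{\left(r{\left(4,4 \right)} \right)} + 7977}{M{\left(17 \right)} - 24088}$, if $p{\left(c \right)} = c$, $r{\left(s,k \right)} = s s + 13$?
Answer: $- \frac{8006}{24163} \approx -0.33133$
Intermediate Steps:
$r{\left(s,k \right)} = 13 + s^{2}$ ($r{\left(s,k \right)} = s^{2} + 13 = 13 + s^{2}$)
$\frac{p{\left(r{\left(4,4 \right)} \right)} + 7977}{M{\left(17 \right)} - 24088} = \frac{\left(13 + 4^{2}\right) + 7977}{-75 - 24088} = \frac{\left(13 + 16\right) + 7977}{-24163} = \left(29 + 7977\right) \left(- \frac{1}{24163}\right) = 8006 \left(- \frac{1}{24163}\right) = - \frac{8006}{24163}$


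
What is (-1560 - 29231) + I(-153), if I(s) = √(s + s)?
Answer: -30791 + 3*I*√34 ≈ -30791.0 + 17.493*I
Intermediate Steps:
I(s) = √2*√s (I(s) = √(2*s) = √2*√s)
(-1560 - 29231) + I(-153) = (-1560 - 29231) + √2*√(-153) = -30791 + √2*(3*I*√17) = -30791 + 3*I*√34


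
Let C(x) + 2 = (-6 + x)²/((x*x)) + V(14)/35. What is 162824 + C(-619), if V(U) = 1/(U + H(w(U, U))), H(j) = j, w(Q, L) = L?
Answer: 61139682730821/375497780 ≈ 1.6282e+5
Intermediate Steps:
V(U) = 1/(2*U) (V(U) = 1/(U + U) = 1/(2*U))
C(x) = -1959/980 + (-6 + x)²/x² (C(x) = -2 + ((-6 + x)²/((x*x)) + ((½)/14)/35) = -2 + ((-6 + x)²/(x²) + ((½)*(1/14))*(1/35)) = -2 + ((-6 + x)²/x² + (1/28)*(1/35)) = -2 + ((-6 + x)²/x² + 1/980) = -2 + (1/980 + (-6 + x)²/x²) = -1959/980 + (-6 + x)²/x²)
162824 + C(-619) = 162824 + (-979/980 - 12/(-619) + 36/(-619)²) = 162824 + (-979/980 - 12*(-1/619) + 36*(1/383161)) = 162824 + (-979/980 + 12/619 + 36/383161) = 162824 - 367799899/375497780 = 61139682730821/375497780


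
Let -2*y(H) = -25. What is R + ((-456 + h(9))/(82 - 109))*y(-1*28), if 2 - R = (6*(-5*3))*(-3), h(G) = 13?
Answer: -3397/54 ≈ -62.907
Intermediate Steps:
y(H) = 25/2 (y(H) = -1/2*(-25) = 25/2)
R = -268 (R = 2 - 6*(-5*3)*(-3) = 2 - 6*(-15)*(-3) = 2 - (-90)*(-3) = 2 - 1*270 = 2 - 270 = -268)
R + ((-456 + h(9))/(82 - 109))*y(-1*28) = -268 + ((-456 + 13)/(82 - 109))*(25/2) = -268 - 443/(-27)*(25/2) = -268 - 443*(-1/27)*(25/2) = -268 + (443/27)*(25/2) = -268 + 11075/54 = -3397/54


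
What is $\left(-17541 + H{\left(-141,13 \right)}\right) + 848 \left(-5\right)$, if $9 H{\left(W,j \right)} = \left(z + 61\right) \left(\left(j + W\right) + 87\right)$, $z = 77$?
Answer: $- \frac{67229}{3} \approx -22410.0$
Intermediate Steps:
$H{\left(W,j \right)} = 1334 + \frac{46 W}{3} + \frac{46 j}{3}$ ($H{\left(W,j \right)} = \frac{\left(77 + 61\right) \left(\left(j + W\right) + 87\right)}{9} = \frac{138 \left(\left(W + j\right) + 87\right)}{9} = \frac{138 \left(87 + W + j\right)}{9} = \frac{12006 + 138 W + 138 j}{9} = 1334 + \frac{46 W}{3} + \frac{46 j}{3}$)
$\left(-17541 + H{\left(-141,13 \right)}\right) + 848 \left(-5\right) = \left(-17541 + \left(1334 + \frac{46}{3} \left(-141\right) + \frac{46}{3} \cdot 13\right)\right) + 848 \left(-5\right) = \left(-17541 + \left(1334 - 2162 + \frac{598}{3}\right)\right) - 4240 = \left(-17541 - \frac{1886}{3}\right) - 4240 = - \frac{54509}{3} - 4240 = - \frac{67229}{3}$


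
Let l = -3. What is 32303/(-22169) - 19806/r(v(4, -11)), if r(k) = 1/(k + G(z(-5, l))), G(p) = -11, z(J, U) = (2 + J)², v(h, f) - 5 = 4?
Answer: 878126125/22169 ≈ 39611.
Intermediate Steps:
v(h, f) = 9 (v(h, f) = 5 + 4 = 9)
r(k) = 1/(-11 + k) (r(k) = 1/(k - 11) = 1/(-11 + k))
32303/(-22169) - 19806/r(v(4, -11)) = 32303/(-22169) - 19806/(1/(-11 + 9)) = 32303*(-1/22169) - 19806/(1/(-2)) = -32303/22169 - 19806/(-½) = -32303/22169 - 19806*(-2) = -32303/22169 + 39612 = 878126125/22169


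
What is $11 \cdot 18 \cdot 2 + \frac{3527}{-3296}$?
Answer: $\frac{1301689}{3296} \approx 394.93$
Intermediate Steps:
$11 \cdot 18 \cdot 2 + \frac{3527}{-3296} = 198 \cdot 2 + 3527 \left(- \frac{1}{3296}\right) = 396 - \frac{3527}{3296} = \frac{1301689}{3296}$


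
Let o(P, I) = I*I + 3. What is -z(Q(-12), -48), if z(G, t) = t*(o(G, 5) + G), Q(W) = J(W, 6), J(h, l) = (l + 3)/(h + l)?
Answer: 1272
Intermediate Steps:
o(P, I) = 3 + I² (o(P, I) = I² + 3 = 3 + I²)
J(h, l) = (3 + l)/(h + l)
Q(W) = 9/(6 + W) (Q(W) = (3 + 6)/(W + 6) = 9/(6 + W))
z(G, t) = t*(28 + G) (z(G, t) = t*((3 + 5²) + G) = t*((3 + 25) + G) = t*(28 + G))
-z(Q(-12), -48) = -(-48)*(28 + 9/(6 - 12)) = -(-48)*(28 + 9/(-6)) = -(-48)*(28 + 9*(-⅙)) = -(-48)*(28 - 3/2) = -(-48)*53/2 = -1*(-1272) = 1272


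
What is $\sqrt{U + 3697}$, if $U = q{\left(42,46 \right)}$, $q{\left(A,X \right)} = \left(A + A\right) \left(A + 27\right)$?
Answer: $\sqrt{9493} \approx 97.432$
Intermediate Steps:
$q{\left(A,X \right)} = 2 A \left(27 + A\right)$
$U = 5796$ ($U = 2 \cdot 42 \left(27 + 42\right) = 2 \cdot 42 \cdot 69 = 5796$)
$\sqrt{U + 3697} = \sqrt{5796 + 3697} = \sqrt{9493}$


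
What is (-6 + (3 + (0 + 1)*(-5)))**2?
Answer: 64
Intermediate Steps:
(-6 + (3 + (0 + 1)*(-5)))**2 = (-6 + (3 + 1*(-5)))**2 = (-6 + (3 - 5))**2 = (-6 - 2)**2 = (-8)**2 = 64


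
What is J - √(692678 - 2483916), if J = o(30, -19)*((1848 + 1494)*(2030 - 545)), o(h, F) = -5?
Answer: -24814350 - I*√1791238 ≈ -2.4814e+7 - 1338.4*I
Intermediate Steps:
J = -24814350 (J = -5*(1848 + 1494)*(2030 - 545) = -16710*1485 = -5*4962870 = -24814350)
J - √(692678 - 2483916) = -24814350 - √(692678 - 2483916) = -24814350 - √(-1791238) = -24814350 - I*√1791238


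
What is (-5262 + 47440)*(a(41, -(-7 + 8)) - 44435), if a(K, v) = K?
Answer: -1872450132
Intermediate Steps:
(-5262 + 47440)*(a(41, -(-7 + 8)) - 44435) = (-5262 + 47440)*(41 - 44435) = 42178*(-44394) = -1872450132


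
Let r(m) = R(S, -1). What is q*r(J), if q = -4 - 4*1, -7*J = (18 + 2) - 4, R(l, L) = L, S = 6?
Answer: 8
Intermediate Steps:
J = -16/7 (J = -((18 + 2) - 4)/7 = -(20 - 4)/7 = -1/7*16 = -16/7 ≈ -2.2857)
r(m) = -1
q = -8 (q = -4 - 4 = -8)
q*r(J) = -8*(-1) = 8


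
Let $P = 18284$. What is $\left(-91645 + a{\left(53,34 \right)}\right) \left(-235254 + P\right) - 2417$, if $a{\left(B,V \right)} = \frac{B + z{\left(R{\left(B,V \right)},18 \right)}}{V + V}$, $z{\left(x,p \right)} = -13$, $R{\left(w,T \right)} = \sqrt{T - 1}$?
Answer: $\frac{338029455261}{17} \approx 1.9884 \cdot 10^{10}$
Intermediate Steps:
$R{\left(w,T \right)} = \sqrt{-1 + T}$
$a{\left(B,V \right)} = \frac{-13 + B}{2 V}$ ($a{\left(B,V \right)} = \frac{B - 13}{V + V} = \frac{-13 + B}{2 V}$)
$\left(-91645 + a{\left(53,34 \right)}\right) \left(-235254 + P\right) - 2417 = \left(-91645 + \frac{-13 + 53}{2 \cdot 34}\right) \left(-235254 + 18284\right) - 2417 = \left(-91645 + \frac{1}{2} \cdot \frac{1}{34} \cdot 40\right) \left(-216970\right) - 2417 = \left(-91645 + \frac{10}{17}\right) \left(-216970\right) - 2417 = \left(- \frac{1557955}{17}\right) \left(-216970\right) - 2417 = \frac{338029496350}{17} - 2417 = \frac{338029455261}{17}$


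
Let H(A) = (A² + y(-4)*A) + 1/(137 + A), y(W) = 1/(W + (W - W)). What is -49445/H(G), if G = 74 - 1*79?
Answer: -3263370/1733 ≈ -1883.1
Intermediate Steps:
y(W) = 1/W (y(W) = 1/(W + 0) = 1/W)
G = -5 (G = 74 - 79 = -5)
H(A) = A² + 1/(137 + A) - A/4 (H(A) = (A² + A/(-4)) + 1/(137 + A) = (A² - A/4) + 1/(137 + A) = A² + 1/(137 + A) - A/4)
-49445/H(G) = -49445*4*(137 - 5)/(4 - 137*(-5) + 4*(-5)³ + 547*(-5)²) = -49445*528/(4 + 685 + 4*(-125) + 547*25) = -49445*528/(4 + 685 - 500 + 13675) = -49445/((¼)*(1/132)*13864) = -49445/1733/66 = -49445*66/1733 = -3263370/1733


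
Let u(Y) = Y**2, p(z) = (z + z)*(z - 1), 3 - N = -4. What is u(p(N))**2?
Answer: 49787136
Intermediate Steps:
N = 7 (N = 3 - 1*(-4) = 3 + 4 = 7)
p(z) = 2*z*(-1 + z) (p(z) = (2*z)*(-1 + z) = 2*z*(-1 + z))
u(p(N))**2 = ((2*7*(-1 + 7))**2)**2 = ((2*7*6)**2)**2 = (84**2)**2 = 7056**2 = 49787136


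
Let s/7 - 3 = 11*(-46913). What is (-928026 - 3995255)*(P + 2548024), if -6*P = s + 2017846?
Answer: -13852945916403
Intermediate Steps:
s = -3612280 (s = 21 + 7*(11*(-46913)) = 21 + 7*(-516043) = 21 - 3612301 = -3612280)
P = 265739 (P = -(-3612280 + 2017846)/6 = -⅙*(-1594434) = 265739)
(-928026 - 3995255)*(P + 2548024) = (-928026 - 3995255)*(265739 + 2548024) = -4923281*2813763 = -13852945916403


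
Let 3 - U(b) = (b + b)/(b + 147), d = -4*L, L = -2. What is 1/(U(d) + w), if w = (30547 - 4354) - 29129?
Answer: -155/454631 ≈ -0.00034094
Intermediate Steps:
w = -2936 (w = 26193 - 29129 = -2936)
d = 8 (d = -4*(-2) = 8)
U(b) = 3 - 2*b/(147 + b) (U(b) = 3 - (b + b)/(b + 147) = 3 - 2*b/(147 + b))
1/(U(d) + w) = 1/((441 + 8)/(147 + 8) - 2936) = 1/(449/155 - 2936) = 1/(-454631/155) = -155/454631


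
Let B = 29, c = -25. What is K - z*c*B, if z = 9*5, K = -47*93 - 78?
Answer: 28176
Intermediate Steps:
K = -4449 (K = -4371 - 78 = -4449)
z = 45
K - z*c*B = -4449 - 45*(-25)*29 = -4449 - (-1125)*29 = -4449 - 1*(-32625) = -4449 + 32625 = 28176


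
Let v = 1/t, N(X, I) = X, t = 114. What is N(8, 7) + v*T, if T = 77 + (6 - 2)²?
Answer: 335/38 ≈ 8.8158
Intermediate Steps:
v = 1/114 ≈ 0.0087719
T = 93 (T = 77 + 4² = 77 + 16 = 93)
N(8, 7) + v*T = 8 + (1/114)*93 = 8 + 31/38 = 335/38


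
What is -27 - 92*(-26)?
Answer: 2365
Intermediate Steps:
-27 - 92*(-26) = -27 + 2392 = 2365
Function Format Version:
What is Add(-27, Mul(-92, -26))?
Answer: 2365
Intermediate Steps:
Add(-27, Mul(-92, -26)) = Add(-27, 2392) = 2365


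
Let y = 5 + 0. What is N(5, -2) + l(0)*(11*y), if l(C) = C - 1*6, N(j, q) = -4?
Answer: -334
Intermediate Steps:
l(C) = -6 + C (l(C) = C - 6 = -6 + C)
y = 5
N(5, -2) + l(0)*(11*y) = -4 + (-6 + 0)*(11*5) = -4 - 6*55 = -4 - 330 = -334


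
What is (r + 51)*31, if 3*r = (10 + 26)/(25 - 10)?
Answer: 8029/5 ≈ 1605.8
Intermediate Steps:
r = ⅘ (r = ((10 + 26)/(25 - 10))/3 = (36/15)/3 = (36*(1/15))/3 = (⅓)*(12/5) = ⅘ ≈ 0.80000)
(r + 51)*31 = (⅘ + 51)*31 = (259/5)*31 = 8029/5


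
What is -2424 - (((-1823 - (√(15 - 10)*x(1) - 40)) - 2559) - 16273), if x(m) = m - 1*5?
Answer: 18191 - 4*√5 ≈ 18182.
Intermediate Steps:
x(m) = -5 + m (x(m) = m - 5 = -5 + m)
-2424 - (((-1823 - (√(15 - 10)*x(1) - 40)) - 2559) - 16273) = -2424 - (((-1823 - (√(15 - 10)*(-5 + 1) - 40)) - 2559) - 16273) = -2424 - (((-1823 - (√5*(-4) - 40)) - 2559) - 16273) = -2424 - (((-1823 - (-4*√5 - 40)) - 2559) - 16273) = -2424 - (((-1823 - (-40 - 4*√5)) - 2559) - 16273) = -2424 - (((-1823 + (40 + 4*√5)) - 2559) - 16273) = -2424 - (((-1783 + 4*√5) - 2559) - 16273) = -2424 - ((-4342 + 4*√5) - 16273) = -2424 - (-20615 + 4*√5) = -2424 + (20615 - 4*√5) = 18191 - 4*√5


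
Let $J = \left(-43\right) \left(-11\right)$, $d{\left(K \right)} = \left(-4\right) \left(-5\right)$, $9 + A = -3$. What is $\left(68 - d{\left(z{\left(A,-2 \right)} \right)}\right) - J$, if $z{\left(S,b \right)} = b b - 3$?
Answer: $-425$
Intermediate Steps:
$A = -12$ ($A = -9 - 3 = -12$)
$z{\left(S,b \right)} = -3 + b^{2}$ ($z{\left(S,b \right)} = b^{2} - 3 = -3 + b^{2}$)
$d{\left(K \right)} = 20$
$J = 473$
$\left(68 - d{\left(z{\left(A,-2 \right)} \right)}\right) - J = \left(68 - 20\right) - 473 = 48 - 473 = -425$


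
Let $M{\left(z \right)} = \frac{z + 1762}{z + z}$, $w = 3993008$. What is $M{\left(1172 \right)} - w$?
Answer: $- \frac{4679803909}{1172} \approx -3.993 \cdot 10^{6}$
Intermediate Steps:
$M{\left(z \right)} = \frac{1762 + z}{2 z}$
$M{\left(1172 \right)} - w = \frac{1762 + 1172}{2 \cdot 1172} - 3993008 = \frac{1}{2} \cdot \frac{1}{1172} \cdot 2934 - 3993008 = \frac{1467}{1172} - 3993008 = - \frac{4679803909}{1172}$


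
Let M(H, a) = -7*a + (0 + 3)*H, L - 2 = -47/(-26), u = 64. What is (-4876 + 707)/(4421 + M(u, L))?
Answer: -108394/119245 ≈ -0.90900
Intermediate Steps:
L = 99/26 (L = 2 - 47/(-26) = 2 - 47*(-1/26) = 2 + 47/26 = 99/26 ≈ 3.8077)
M(H, a) = -7*a + 3*H
(-4876 + 707)/(4421 + M(u, L)) = (-4876 + 707)/(4421 + (-7*99/26 + 3*64)) = -4169/(4421 + (-693/26 + 192)) = -4169/(4421 + 4299/26) = -4169/119245/26 = -4169*26/119245 = -108394/119245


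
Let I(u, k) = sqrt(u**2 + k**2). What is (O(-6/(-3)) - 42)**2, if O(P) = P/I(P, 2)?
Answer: (84 - sqrt(2))**2/4 ≈ 1705.1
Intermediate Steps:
I(u, k) = sqrt(k**2 + u**2)
O(P) = P/sqrt(4 + P**2) (O(P) = P/(sqrt(2**2 + P**2)) = P/(sqrt(4 + P**2)) = P/sqrt(4 + P**2))
(O(-6/(-3)) - 42)**2 = ((-6/(-3))/sqrt(4 + (-6/(-3))**2) - 42)**2 = ((-6*(-1/3))/sqrt(4 + (-6*(-1/3))**2) - 42)**2 = (2/sqrt(4 + 2**2) - 42)**2 = (2/sqrt(4 + 4) - 42)**2 = (2/sqrt(8) - 42)**2 = (2*(sqrt(2)/4) - 42)**2 = (sqrt(2)/2 - 42)**2 = (-42 + sqrt(2)/2)**2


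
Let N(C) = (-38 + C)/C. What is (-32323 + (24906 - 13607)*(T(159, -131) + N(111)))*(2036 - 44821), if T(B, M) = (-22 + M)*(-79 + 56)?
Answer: -188713000261025/111 ≈ -1.7001e+12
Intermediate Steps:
N(C) = (-38 + C)/C
T(B, M) = 506 - 23*M (T(B, M) = (-22 + M)*(-23) = 506 - 23*M)
(-32323 + (24906 - 13607)*(T(159, -131) + N(111)))*(2036 - 44821) = (-32323 + (24906 - 13607)*((506 - 23*(-131)) + (-38 + 111)/111))*(2036 - 44821) = (-32323 + 11299*((506 + 3013) + (1/111)*73))*(-42785) = (-32323 + 11299*(3519 + 73/111))*(-42785) = (-32323 + 11299*(390682/111))*(-42785) = (-32323 + 4414315918/111)*(-42785) = (4410728065/111)*(-42785) = -188713000261025/111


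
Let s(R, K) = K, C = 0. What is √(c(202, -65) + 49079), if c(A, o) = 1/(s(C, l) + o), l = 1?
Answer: √3141055/8 ≈ 221.54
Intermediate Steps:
c(A, o) = 1/(1 + o)
√(c(202, -65) + 49079) = √(1/(1 - 65) + 49079) = √(1/(-64) + 49079) = √(-1/64 + 49079) = √(3141055/64) = √3141055/8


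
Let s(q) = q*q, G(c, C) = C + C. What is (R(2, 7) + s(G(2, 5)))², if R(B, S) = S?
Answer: 11449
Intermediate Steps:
G(c, C) = 2*C
s(q) = q²
(R(2, 7) + s(G(2, 5)))² = (7 + (2*5)²)² = (7 + 10²)² = (7 + 100)² = 107² = 11449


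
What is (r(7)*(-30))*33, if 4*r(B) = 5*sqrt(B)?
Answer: -2475*sqrt(7)/2 ≈ -3274.1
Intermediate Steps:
r(B) = 5*sqrt(B)/4 (r(B) = (5*sqrt(B))/4 = 5*sqrt(B)/4)
(r(7)*(-30))*33 = ((5*sqrt(7)/4)*(-30))*33 = -75*sqrt(7)/2*33 = -2475*sqrt(7)/2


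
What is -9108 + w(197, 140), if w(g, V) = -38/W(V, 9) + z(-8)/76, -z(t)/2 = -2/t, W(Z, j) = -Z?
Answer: -48453151/5320 ≈ -9107.7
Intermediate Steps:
z(t) = 4/t (z(t) = -(-4)/t = 4/t)
w(g, V) = -1/152 + 38/V (w(g, V) = -38*(-1/V) + (4/(-8))/76 = -(-38)/V + (4*(-⅛))*(1/76) = 38/V - ½*1/76 = 38/V - 1/152 = -1/152 + 38/V)
-9108 + w(197, 140) = -9108 + (1/152)*(5776 - 1*140)/140 = -9108 + (1/152)*(1/140)*(5776 - 140) = -9108 + (1/152)*(1/140)*5636 = -9108 + 1409/5320 = -48453151/5320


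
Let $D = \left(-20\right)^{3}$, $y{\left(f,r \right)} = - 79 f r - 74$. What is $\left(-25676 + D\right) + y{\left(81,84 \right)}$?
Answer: $-571266$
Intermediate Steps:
$y{\left(f,r \right)} = -74 - 79 f r$ ($y{\left(f,r \right)} = - 79 f r - 74 = -74 - 79 f r$)
$D = -8000$
$\left(-25676 + D\right) + y{\left(81,84 \right)} = \left(-25676 - 8000\right) - \left(74 + 6399 \cdot 84\right) = -33676 - 537590 = -571266$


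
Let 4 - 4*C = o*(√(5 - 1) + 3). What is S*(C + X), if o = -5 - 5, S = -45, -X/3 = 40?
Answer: 9585/2 ≈ 4792.5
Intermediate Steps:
X = -120 (X = -3*40 = -120)
o = -10
C = 27/2 (C = 1 - (-5)*(√(5 - 1) + 3)/2 = 1 - (-5)*(√4 + 3)/2 = 1 - (-5)*(2 + 3)/2 = 1 - (-5)*5/2 = 1 - ¼*(-50) = 1 + 25/2 = 27/2 ≈ 13.500)
S*(C + X) = -45*(27/2 - 120) = -45*(-213/2) = 9585/2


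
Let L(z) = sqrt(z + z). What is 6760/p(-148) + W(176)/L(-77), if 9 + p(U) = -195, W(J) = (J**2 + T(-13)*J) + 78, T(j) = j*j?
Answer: -1690/51 - 30399*I*sqrt(154)/77 ≈ -33.137 - 4899.2*I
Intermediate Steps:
T(j) = j**2
W(J) = 78 + J**2 + 169*J (W(J) = (J**2 + (-13)**2*J) + 78 = (J**2 + 169*J) + 78 = 78 + J**2 + 169*J)
p(U) = -204 (p(U) = -9 - 195 = -204)
L(z) = sqrt(2)*sqrt(z) (L(z) = sqrt(2*z) = sqrt(2)*sqrt(z))
6760/p(-148) + W(176)/L(-77) = 6760/(-204) + (78 + 176**2 + 169*176)/((sqrt(2)*sqrt(-77))) = 6760*(-1/204) + (78 + 30976 + 29744)/((sqrt(2)*(I*sqrt(77)))) = -1690/51 + 60798/((I*sqrt(154))) = -1690/51 + 60798*(-I*sqrt(154)/154) = -1690/51 - 30399*I*sqrt(154)/77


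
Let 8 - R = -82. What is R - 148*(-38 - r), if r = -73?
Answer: -5090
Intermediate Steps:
R = 90 (R = 8 - 1*(-82) = 8 + 82 = 90)
R - 148*(-38 - r) = 90 - 148*(-38 - 1*(-73)) = 90 - 148*(-38 + 73) = 90 - 148*35 = 90 - 5180 = -5090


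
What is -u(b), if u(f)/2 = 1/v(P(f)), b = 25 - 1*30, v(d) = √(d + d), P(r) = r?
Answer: I*√10/5 ≈ 0.63246*I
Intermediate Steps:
v(d) = √2*√d (v(d) = √(2*d) = √2*√d)
b = -5 (b = 25 - 30 = -5)
u(f) = √2/√f (u(f) = 2/((√2*√f)) = 2*(√2/(2*√f)) = √2/√f)
-u(b) = -√2/√(-5) = -√2*(-I*√5/5) = -(-1)*I*√10/5 = I*√10/5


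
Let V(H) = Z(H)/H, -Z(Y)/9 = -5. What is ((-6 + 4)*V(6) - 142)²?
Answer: 24649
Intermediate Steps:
Z(Y) = 45 (Z(Y) = -9*(-5) = 45)
V(H) = 45/H
((-6 + 4)*V(6) - 142)² = ((-6 + 4)*(45/6) - 142)² = (-90/6 - 142)² = (-2*15/2 - 142)² = (-15 - 142)² = (-157)² = 24649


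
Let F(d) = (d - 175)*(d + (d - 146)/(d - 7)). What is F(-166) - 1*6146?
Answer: 8623188/173 ≈ 49845.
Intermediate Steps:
F(d) = (-175 + d)*(d + (-146 + d)/(-7 + d))
F(-166) - 1*6146 = (25550 + (-166)³ - 181*(-166)² + 904*(-166))/(-7 - 166) - 1*6146 = (25550 - 4574296 - 181*27556 - 150064)/(-173) - 6146 = -(25550 - 4574296 - 4987636 - 150064)/173 - 6146 = -1/173*(-9686446) - 6146 = 9686446/173 - 6146 = 8623188/173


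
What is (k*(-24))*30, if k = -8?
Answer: 5760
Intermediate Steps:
(k*(-24))*30 = -8*(-24)*30 = 192*30 = 5760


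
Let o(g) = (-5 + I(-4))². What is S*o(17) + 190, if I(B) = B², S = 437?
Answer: 53067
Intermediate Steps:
o(g) = 121 (o(g) = (-5 + (-4)²)² = (-5 + 16)² = 11² = 121)
S*o(17) + 190 = 437*121 + 190 = 52877 + 190 = 53067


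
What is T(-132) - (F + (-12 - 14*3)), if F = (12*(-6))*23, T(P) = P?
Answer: 1578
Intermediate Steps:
F = -1656 (F = -72*23 = -1656)
T(-132) - (F + (-12 - 14*3)) = -132 - (-1656 + (-12 - 14*3)) = -132 - (-1656 + (-12 - 7*6)) = -132 - (-1656 + (-12 - 42)) = -132 - (-1656 - 54) = -132 - 1*(-1710) = -132 + 1710 = 1578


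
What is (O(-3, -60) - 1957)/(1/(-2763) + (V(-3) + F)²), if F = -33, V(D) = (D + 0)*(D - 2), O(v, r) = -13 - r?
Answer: -5277330/895211 ≈ -5.8951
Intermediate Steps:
V(D) = D*(-2 + D)
(O(-3, -60) - 1957)/(1/(-2763) + (V(-3) + F)²) = ((-13 - 1*(-60)) - 1957)/(1/(-2763) + (-3*(-2 - 3) - 33)²) = ((-13 + 60) - 1957)/(-1/2763 + (-3*(-5) - 33)²) = (47 - 1957)/(-1/2763 + (15 - 33)²) = -1910/(-1/2763 + (-18)²) = -1910/(-1/2763 + 324) = -1910/895211/2763 = -1910*2763/895211 = -5277330/895211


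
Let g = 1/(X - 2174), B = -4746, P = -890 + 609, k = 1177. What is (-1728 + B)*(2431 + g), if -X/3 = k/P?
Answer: -9558855639528/607363 ≈ -1.5738e+7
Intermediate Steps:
P = -281
X = 3531/281 (X = -3531/(-281) = -3531*(-1)/281 = -3*(-1177/281) = 3531/281 ≈ 12.566)
g = -281/607363 (g = 1/(3531/281 - 2174) = 1/(-607363/281) = -281/607363 ≈ -0.00046266)
(-1728 + B)*(2431 + g) = (-1728 - 4746)*(2431 - 281/607363) = -6474*1476499172/607363 = -9558855639528/607363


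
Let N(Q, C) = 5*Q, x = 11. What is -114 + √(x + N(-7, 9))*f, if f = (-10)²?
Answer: -114 + 200*I*√6 ≈ -114.0 + 489.9*I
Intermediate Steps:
f = 100
-114 + √(x + N(-7, 9))*f = -114 + √(11 + 5*(-7))*100 = -114 + √(11 - 35)*100 = -114 + √(-24)*100 = -114 + (2*I*√6)*100 = -114 + 200*I*√6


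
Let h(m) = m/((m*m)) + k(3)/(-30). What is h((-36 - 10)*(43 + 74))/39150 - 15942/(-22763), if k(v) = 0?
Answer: 19876117573/28380383100 ≈ 0.70035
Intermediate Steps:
h(m) = 1/m (h(m) = m/((m*m)) + 0/(-30) = m/(m²) + 0*(-1/30) = m/m² + 0 = 1/m + 0 = 1/m)
h((-36 - 10)*(43 + 74))/39150 - 15942/(-22763) = 1/(((-36 - 10)*(43 + 74))*39150) - 15942/(-22763) = (1/39150)/(-46*117) - 15942*(-1/22763) = (1/39150)/(-5382) + 15942/22763 = -1/5382*1/39150 + 15942/22763 = -1/210705300 + 15942/22763 = 19876117573/28380383100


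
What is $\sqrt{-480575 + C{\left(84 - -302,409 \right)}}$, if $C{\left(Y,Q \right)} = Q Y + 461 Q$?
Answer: $2 i \sqrt{33538} \approx 366.27 i$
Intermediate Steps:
$C{\left(Y,Q \right)} = 461 Q + Q Y$
$\sqrt{-480575 + C{\left(84 - -302,409 \right)}} = \sqrt{-480575 + 409 \left(461 + \left(84 - -302\right)\right)} = \sqrt{-480575 + 409 \left(461 + \left(84 + 302\right)\right)} = \sqrt{-480575 + 409 \left(461 + 386\right)} = \sqrt{-480575 + 409 \cdot 847} = \sqrt{-480575 + 346423} = \sqrt{-134152} = 2 i \sqrt{33538}$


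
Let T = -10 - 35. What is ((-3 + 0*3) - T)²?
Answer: 1764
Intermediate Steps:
T = -45
((-3 + 0*3) - T)² = ((-3 + 0*3) - 1*(-45))² = ((-3 + 0) + 45)² = (-3 + 45)² = 42² = 1764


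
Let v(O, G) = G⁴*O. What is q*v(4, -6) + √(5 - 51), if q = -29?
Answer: -150336 + I*√46 ≈ -1.5034e+5 + 6.7823*I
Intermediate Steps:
v(O, G) = O*G⁴
q*v(4, -6) + √(5 - 51) = -116*(-6)⁴ + √(5 - 51) = -116*1296 + √(-46) = -29*5184 + I*√46 = -150336 + I*√46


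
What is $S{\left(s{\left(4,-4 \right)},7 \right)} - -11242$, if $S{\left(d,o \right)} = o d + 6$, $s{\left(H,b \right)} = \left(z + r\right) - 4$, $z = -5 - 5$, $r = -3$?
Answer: $11129$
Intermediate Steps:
$z = -10$
$s{\left(H,b \right)} = -17$ ($s{\left(H,b \right)} = \left(-10 - 3\right) - 4 = -13 - 4 = -17$)
$S{\left(d,o \right)} = 6 + d o$ ($S{\left(d,o \right)} = d o + 6 = 6 + d o$)
$S{\left(s{\left(4,-4 \right)},7 \right)} - -11242 = \left(6 - 119\right) - -11242 = \left(6 - 119\right) + 11242 = -113 + 11242 = 11129$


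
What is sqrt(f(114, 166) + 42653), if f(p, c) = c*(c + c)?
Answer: sqrt(97765) ≈ 312.67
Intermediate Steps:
f(p, c) = 2*c**2 (f(p, c) = c*(2*c) = 2*c**2)
sqrt(f(114, 166) + 42653) = sqrt(2*166**2 + 42653) = sqrt(2*27556 + 42653) = sqrt(55112 + 42653) = sqrt(97765)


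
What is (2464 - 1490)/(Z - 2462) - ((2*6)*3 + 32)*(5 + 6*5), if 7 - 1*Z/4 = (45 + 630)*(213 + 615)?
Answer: -2663260947/1119017 ≈ -2380.0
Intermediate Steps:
Z = -2235572 (Z = 28 - 4*(45 + 630)*(213 + 615) = 28 - 2700*828 = 28 - 4*558900 = 28 - 2235600 = -2235572)
(2464 - 1490)/(Z - 2462) - ((2*6)*3 + 32)*(5 + 6*5) = (2464 - 1490)/(-2235572 - 2462) - ((2*6)*3 + 32)*(5 + 6*5) = 974/(-2238034) - (12*3 + 32)*(5 + 30) = 974*(-1/2238034) - (36 + 32)*35 = -487/1119017 - 68*35 = -487/1119017 - 1*2380 = -487/1119017 - 2380 = -2663260947/1119017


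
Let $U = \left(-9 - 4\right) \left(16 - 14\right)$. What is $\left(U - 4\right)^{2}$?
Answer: $900$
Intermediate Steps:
$U = -26$ ($U = - 13 \left(16 - 14\right) = \left(-13\right) 2 = -26$)
$\left(U - 4\right)^{2} = \left(-26 - 4\right)^{2} = \left(-30\right)^{2} = 900$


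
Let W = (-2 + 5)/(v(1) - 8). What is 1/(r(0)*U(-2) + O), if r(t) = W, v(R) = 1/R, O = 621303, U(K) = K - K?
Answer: 1/621303 ≈ 1.6095e-6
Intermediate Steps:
U(K) = 0
v(R) = 1/R
W = -3/7 (W = (-2 + 5)/(1/1 - 8) = 3/(1 - 8) = 3/(-7) = 3*(-⅐) = -3/7 ≈ -0.42857)
r(t) = -3/7
1/(r(0)*U(-2) + O) = 1/(-3/7*0 + 621303) = 1/(0 + 621303) = 1/621303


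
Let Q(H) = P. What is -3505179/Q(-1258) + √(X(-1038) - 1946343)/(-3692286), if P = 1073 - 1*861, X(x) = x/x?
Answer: -3505179/212 - I*√1946342/3692286 ≈ -16534.0 - 0.00037785*I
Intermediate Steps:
X(x) = 1
P = 212 (P = 1073 - 861 = 212)
Q(H) = 212
-3505179/Q(-1258) + √(X(-1038) - 1946343)/(-3692286) = -3505179/212 + √(1 - 1946343)/(-3692286) = -3505179*1/212 + √(-1946342)*(-1/3692286) = -3505179/212 + (I*√1946342)*(-1/3692286) = -3505179/212 - I*√1946342/3692286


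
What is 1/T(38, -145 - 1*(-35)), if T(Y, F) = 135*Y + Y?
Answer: 1/5168 ≈ 0.00019350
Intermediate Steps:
T(Y, F) = 136*Y
1/T(38, -145 - 1*(-35)) = 1/(136*38) = 1/5168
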